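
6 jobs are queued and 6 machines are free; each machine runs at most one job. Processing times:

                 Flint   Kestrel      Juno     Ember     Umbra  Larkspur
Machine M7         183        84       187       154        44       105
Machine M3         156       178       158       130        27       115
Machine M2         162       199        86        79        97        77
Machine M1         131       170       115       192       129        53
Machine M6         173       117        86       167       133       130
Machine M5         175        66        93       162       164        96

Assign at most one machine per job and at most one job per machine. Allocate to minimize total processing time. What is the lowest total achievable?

Minimum total: 484 min

Optimal: Flint→Machine M3 (156 min), Kestrel→Machine M5 (66 min), Juno→Machine M6 (86 min), Ember→Machine M2 (79 min), Umbra→Machine M7 (44 min), Larkspur→Machine M1 (53 min) — total 156+66+86+79+44+53 = 484 min.
Column-greedy (each machine in turn goes to its cheapest remaining job) gives 645 min, worse by 161.
Swapping Larkspur↔Juno (Larkspur→Machine M6 130 min, Juno→Machine M1 115 min) adds 106.
Every other assignment is strictly worse.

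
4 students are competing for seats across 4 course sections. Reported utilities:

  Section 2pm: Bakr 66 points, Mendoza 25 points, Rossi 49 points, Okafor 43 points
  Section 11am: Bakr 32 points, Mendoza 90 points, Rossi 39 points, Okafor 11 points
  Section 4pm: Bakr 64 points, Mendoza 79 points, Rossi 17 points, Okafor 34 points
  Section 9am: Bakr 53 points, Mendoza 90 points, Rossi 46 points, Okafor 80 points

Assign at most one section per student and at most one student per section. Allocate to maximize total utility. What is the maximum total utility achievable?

This is the linear assignment problem.
Optimal: Bakr→Section 4pm (64 points), Mendoza→Section 11am (90 points), Rossi→Section 2pm (49 points), Okafor→Section 9am (80 points) — total 64+90+49+80 = 283 points.
Column-greedy (each section in turn goes to its best remaining student) gives 236 points, worse by 47.
Next-best assignment: Bakr→Section 2pm, Mendoza→Section 4pm, Rossi→Section 11am, Okafor→Section 9am = 264 points.
No other one-to-one assignment exceeds 283 points.

Maximum total: 283 points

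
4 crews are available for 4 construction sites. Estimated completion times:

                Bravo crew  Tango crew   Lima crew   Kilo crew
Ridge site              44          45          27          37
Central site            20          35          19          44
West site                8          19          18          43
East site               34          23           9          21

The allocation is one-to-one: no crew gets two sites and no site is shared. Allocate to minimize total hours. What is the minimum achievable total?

Optimal: Bravo crew→Central site (20 hours), Tango crew→West site (19 hours), Lima crew→East site (9 hours), Kilo crew→Ridge site (37 hours) — total 20+19+9+37 = 85 hours.
Column-greedy (each site in turn goes to its cheapest remaining crew) gives 87 hours, worse by 2.
Swapping Lima crew↔Bravo crew (Lima crew→Central site 19 hours, Bravo crew→East site 34 hours) adds 24.

Minimum total: 85 hours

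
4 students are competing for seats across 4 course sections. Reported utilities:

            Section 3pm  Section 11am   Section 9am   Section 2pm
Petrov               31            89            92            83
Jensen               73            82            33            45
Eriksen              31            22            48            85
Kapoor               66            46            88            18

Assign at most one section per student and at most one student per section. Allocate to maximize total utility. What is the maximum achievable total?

Max total: 335 points

Optimal: Petrov→Section 11am (89 points), Jensen→Section 3pm (73 points), Eriksen→Section 2pm (85 points), Kapoor→Section 9am (88 points) — total 89+73+85+88 = 335 points.
Max-entry greedy (repeatedly take the single best remaining cell) gives 325 points, worse by 10.
Next-best assignment: Petrov→Section 9am, Jensen→Section 11am, Eriksen→Section 2pm, Kapoor→Section 3pm = 325 points.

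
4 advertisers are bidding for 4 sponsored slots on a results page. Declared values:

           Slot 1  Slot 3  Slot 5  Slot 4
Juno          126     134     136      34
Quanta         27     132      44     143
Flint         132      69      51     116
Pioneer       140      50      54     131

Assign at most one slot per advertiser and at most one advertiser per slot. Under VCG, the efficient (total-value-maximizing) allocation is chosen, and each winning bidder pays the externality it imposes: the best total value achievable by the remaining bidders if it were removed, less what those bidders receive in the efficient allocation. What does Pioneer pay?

Pioneer pays $11.

Efficient allocation: Juno→Slot 5 ($136), Quanta→Slot 3 ($132), Flint→Slot 1 ($132), Pioneer→Slot 4 ($131); total welfare W = $531.
Pioneer receives Slot 4 at value $131, so the others get W − 131 = $400.
Without Pioneer: best allocation of the remaining 3 bidders over all 4 slots is Juno→Slot 5 ($136), Quanta→Slot 4 ($143), Flint→Slot 1 ($132), total $411.
VCG payment = (others' best without Pioneer) − (others' welfare with Pioneer) = 411 − 400 = $11.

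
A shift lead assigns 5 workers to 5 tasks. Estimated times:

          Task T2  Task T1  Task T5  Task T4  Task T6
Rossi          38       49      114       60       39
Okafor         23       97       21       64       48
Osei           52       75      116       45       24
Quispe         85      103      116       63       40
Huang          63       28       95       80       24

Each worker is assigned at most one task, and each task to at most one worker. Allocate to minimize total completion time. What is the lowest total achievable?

Optimal: Rossi→Task T2 (38 min), Okafor→Task T5 (21 min), Osei→Task T4 (45 min), Quispe→Task T6 (40 min), Huang→Task T1 (28 min) — total 38+21+45+40+28 = 172 min.
Min-entry greedy (repeatedly take the single cheapest remaining cell) gives 174 min, worse by 2.
Every other assignment is strictly worse.

Minimum total: 172 min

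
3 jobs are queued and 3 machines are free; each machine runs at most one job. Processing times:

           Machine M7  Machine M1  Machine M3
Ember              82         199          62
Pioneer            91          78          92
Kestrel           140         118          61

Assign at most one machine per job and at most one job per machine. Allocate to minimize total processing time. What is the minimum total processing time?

Minimum total: 221 min

This is a one-to-one assignment (minimum-cost bipartite matching).
Optimal: Ember→Machine M7 (82 min), Pioneer→Machine M1 (78 min), Kestrel→Machine M3 (61 min) — total 82+78+61 = 221 min.
Checked against all permutations: 221 min is optimal.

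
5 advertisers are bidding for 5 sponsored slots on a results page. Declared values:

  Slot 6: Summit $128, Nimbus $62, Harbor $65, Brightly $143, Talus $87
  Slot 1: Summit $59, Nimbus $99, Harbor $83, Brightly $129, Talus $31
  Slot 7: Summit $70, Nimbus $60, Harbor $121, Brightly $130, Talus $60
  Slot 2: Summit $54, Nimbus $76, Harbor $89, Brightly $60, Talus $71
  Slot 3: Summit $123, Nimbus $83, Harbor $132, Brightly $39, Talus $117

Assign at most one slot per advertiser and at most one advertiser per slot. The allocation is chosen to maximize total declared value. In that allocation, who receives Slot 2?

Optimal: Summit→Slot 6 ($128), Nimbus→Slot 2 ($76), Harbor→Slot 7 ($121), Brightly→Slot 1 ($129), Talus→Slot 3 ($117) — total 128+76+121+129+117 = $571.
Row-greedy (each advertiser in turn takes its best remaining slot) gives $560, worse by 11.
Next-best assignment: Summit→Slot 6, Nimbus→Slot 1, Harbor→Slot 2, Brightly→Slot 7, Talus→Slot 3 = $563.
No other one-to-one assignment exceeds $571.
Nimbus's own top slot is Slot 1 ($99), but forcing Nimbus→Slot 1 and reassigning the rest optimally gives only $563 — worse by 8.

Nimbus receives Slot 2.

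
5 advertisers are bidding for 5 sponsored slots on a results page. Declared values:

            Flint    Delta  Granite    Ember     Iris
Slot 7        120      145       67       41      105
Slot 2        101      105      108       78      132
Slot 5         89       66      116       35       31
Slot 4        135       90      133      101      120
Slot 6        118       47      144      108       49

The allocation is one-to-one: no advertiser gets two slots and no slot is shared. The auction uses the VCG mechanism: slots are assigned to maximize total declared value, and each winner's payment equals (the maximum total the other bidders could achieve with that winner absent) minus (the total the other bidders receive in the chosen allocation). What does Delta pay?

Efficient allocation: Flint→Slot 4 ($135), Delta→Slot 7 ($145), Granite→Slot 5 ($116), Ember→Slot 6 ($108), Iris→Slot 2 ($132); total welfare W = $636.
Delta receives Slot 7 at value $145, so the others get W − 145 = $491.
Without Delta: best allocation of the remaining 4 bidders over all 5 slots is Flint→Slot 7 ($120), Granite→Slot 6 ($144), Ember→Slot 4 ($101), Iris→Slot 2 ($132), total $497.
VCG payment = (others' best without Delta) − (others' welfare with Delta) = 497 − 491 = $6.

Delta pays $6.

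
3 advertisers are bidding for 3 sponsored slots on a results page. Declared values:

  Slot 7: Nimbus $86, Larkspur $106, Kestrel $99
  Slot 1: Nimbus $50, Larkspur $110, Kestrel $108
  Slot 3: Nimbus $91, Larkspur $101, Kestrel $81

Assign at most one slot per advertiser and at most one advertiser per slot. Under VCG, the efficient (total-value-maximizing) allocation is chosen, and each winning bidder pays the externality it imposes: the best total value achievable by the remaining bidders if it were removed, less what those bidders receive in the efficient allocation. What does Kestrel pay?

Efficient allocation: Nimbus→Slot 3 ($91), Larkspur→Slot 7 ($106), Kestrel→Slot 1 ($108); total welfare W = $305.
Kestrel receives Slot 1 at value $108, so the others get W − 108 = $197.
Without Kestrel: best allocation of the remaining 2 bidders over all 3 slots is Nimbus→Slot 3 ($91), Larkspur→Slot 1 ($110), total $201.
VCG payment = (others' best without Kestrel) − (others' welfare with Kestrel) = 201 − 197 = $4.

Kestrel pays $4.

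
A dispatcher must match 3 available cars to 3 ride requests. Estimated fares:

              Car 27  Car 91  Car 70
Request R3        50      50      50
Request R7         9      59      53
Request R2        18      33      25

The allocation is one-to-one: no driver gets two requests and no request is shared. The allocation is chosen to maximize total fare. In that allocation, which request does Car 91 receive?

Optimal: Car 27→Request R3 ($50), Car 91→Request R2 ($33), Car 70→Request R7 ($53) — total 50+33+53 = $136.
Column-greedy (each request in turn goes to its best remaining driver) gives $134, worse by 2.
Next-best assignment: Car 27→Request R3, Car 91→Request R7, Car 70→Request R2 = $134.
No other one-to-one assignment exceeds $136.
Car 91's own top request is Request R7 ($59), but forcing Car 91→Request R7 and reassigning the rest optimally gives only $134 — worse by 2.

Car 91 receives Request R2.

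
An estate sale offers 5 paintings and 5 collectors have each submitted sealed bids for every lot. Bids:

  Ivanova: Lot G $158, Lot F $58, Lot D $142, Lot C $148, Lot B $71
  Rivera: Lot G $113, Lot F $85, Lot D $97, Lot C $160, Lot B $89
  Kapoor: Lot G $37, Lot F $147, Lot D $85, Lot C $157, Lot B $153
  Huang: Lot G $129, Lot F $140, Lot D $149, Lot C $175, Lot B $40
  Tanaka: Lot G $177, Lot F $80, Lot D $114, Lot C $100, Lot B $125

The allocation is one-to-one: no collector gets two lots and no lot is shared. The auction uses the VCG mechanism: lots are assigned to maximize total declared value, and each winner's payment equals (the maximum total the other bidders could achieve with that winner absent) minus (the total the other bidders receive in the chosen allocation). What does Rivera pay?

Efficient allocation: Ivanova→Lot D ($142), Rivera→Lot C ($160), Kapoor→Lot B ($153), Huang→Lot F ($140), Tanaka→Lot G ($177); total welfare W = $772.
Rivera receives Lot C at value $160, so the others get W − 160 = $612.
Without Rivera: best allocation of the remaining 4 bidders over all 5 lots is Ivanova→Lot D ($142), Kapoor→Lot B ($153), Huang→Lot C ($175), Tanaka→Lot G ($177), total $647.
VCG payment = (others' best without Rivera) − (others' welfare with Rivera) = 647 − 612 = $35.

Rivera pays $35.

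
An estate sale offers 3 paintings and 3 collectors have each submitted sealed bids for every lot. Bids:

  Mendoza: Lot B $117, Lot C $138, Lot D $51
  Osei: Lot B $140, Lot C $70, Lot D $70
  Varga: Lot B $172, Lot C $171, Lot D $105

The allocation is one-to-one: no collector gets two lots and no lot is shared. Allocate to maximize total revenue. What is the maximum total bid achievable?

Maximum total: $383

Optimal: Mendoza→Lot C ($138), Osei→Lot B ($140), Varga→Lot D ($105) — total 138+140+105 = $383.
Column-greedy (each lot in turn goes to its best remaining collector) gives $380, worse by 3.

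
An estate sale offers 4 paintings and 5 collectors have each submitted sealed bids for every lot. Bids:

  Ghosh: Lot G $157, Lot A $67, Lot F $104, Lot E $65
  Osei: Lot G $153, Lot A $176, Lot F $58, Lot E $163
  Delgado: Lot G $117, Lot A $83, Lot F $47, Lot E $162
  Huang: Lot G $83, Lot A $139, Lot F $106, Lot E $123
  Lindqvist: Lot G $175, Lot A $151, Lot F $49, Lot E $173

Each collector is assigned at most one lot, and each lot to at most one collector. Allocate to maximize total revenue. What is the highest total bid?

Max total: $619

Optimal: Lindqvist→Lot G ($175), Osei→Lot A ($176), Huang→Lot F ($106), Delgado→Lot E ($162) — total 175+176+106+162 = $619.
Row-greedy (each collector in turn takes its best remaining lot) gives $601, worse by 18.
Checked against all permutations: $619 is optimal.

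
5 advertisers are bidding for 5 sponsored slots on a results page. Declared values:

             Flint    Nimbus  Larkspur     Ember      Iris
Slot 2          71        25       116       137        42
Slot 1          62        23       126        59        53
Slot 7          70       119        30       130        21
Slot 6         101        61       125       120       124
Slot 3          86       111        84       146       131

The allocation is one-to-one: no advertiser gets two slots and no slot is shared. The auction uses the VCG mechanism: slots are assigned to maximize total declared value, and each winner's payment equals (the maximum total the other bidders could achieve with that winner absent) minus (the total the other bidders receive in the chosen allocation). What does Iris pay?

Efficient allocation: Flint→Slot 6 ($101), Nimbus→Slot 7 ($119), Larkspur→Slot 1 ($126), Ember→Slot 2 ($137), Iris→Slot 3 ($131); total welfare W = $614.
Iris receives Slot 3 at value $131, so the others get W − 131 = $483.
Without Iris: best allocation of the remaining 4 bidders over all 5 slots is Flint→Slot 6 ($101), Nimbus→Slot 7 ($119), Larkspur→Slot 1 ($126), Ember→Slot 3 ($146), total $492.
VCG payment = (others' best without Iris) − (others' welfare with Iris) = 492 − 483 = $9.

Iris pays $9.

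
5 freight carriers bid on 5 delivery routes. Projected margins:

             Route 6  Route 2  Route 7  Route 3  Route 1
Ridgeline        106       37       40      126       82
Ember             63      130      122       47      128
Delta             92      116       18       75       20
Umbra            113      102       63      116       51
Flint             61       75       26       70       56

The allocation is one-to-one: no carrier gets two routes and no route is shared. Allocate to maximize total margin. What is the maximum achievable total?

Maximum total: $533k

Optimal: Ridgeline→Route 3 ($126k), Ember→Route 7 ($122k), Delta→Route 2 ($116k), Umbra→Route 6 ($113k), Flint→Route 1 ($56k) — total 126+122+116+113+56 = $533k.
Row-greedy (each carrier in turn takes its best remaining route) gives $467k, worse by 66.
Next-best assignment: Ridgeline→Route 6, Ember→Route 7, Delta→Route 2, Umbra→Route 3, Flint→Route 1 = $516k.
Swapping Ridgeline↔Delta (Ridgeline→Route 2 $37k, Delta→Route 3 $75k) loses 130.
Checked against all permutations: $533k is optimal.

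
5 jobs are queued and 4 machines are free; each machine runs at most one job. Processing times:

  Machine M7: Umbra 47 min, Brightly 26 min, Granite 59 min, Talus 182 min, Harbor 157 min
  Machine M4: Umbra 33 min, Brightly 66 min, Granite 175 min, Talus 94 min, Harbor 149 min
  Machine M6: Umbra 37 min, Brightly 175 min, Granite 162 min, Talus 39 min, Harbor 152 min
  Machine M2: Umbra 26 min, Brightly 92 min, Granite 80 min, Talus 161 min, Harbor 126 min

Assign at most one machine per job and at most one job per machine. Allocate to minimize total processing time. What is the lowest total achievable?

Min total: 178 min

Optimal: Brightly→Machine M7 (26 min), Umbra→Machine M4 (33 min), Talus→Machine M6 (39 min), Granite→Machine M2 (80 min) — total 26+33+39+80 = 178 min.
Row-greedy (each job in turn takes its cheapest remaining machine) gives 308 min, worse by 130.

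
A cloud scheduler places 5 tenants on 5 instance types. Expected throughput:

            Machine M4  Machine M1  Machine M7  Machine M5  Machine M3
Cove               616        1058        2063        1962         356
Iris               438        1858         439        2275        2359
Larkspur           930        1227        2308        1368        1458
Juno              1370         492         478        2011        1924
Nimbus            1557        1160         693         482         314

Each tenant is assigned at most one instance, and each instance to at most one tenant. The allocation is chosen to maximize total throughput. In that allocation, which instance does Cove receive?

Treat this as an assignment problem: match each tenant to one instance.
Optimal: Cove→Machine M5 (1962 ops/s), Iris→Machine M1 (1858 ops/s), Larkspur→Machine M7 (2308 ops/s), Juno→Machine M3 (1924 ops/s), Nimbus→Machine M4 (1557 ops/s) — total 1962+1858+2308+1924+1557 = 9609 ops/s.
Next-best assignment: Cove→Machine M1, Iris→Machine M3, Larkspur→Machine M7, Juno→Machine M5, Nimbus→Machine M4 = 9293 ops/s.
Swapping Nimbus↔Juno (Nimbus→Machine M3 314 ops/s, Juno→Machine M4 1370 ops/s) loses 1797.
Cove's own top instance is Machine M7 (2063 ops/s), but forcing Cove→Machine M7 and reassigning the rest optimally gives only 9217 ops/s — worse by 392.

Cove receives Machine M5.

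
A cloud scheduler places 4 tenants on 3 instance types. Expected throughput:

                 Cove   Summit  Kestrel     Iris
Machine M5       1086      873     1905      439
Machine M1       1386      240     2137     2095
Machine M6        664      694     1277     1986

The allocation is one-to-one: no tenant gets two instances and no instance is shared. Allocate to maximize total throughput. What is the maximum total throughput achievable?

Optimal: Kestrel→Machine M5 (1905 ops/s), Cove→Machine M1 (1386 ops/s), Iris→Machine M6 (1986 ops/s) — total 1905+1386+1986 = 5277 ops/s.
Column-greedy (each instance in turn goes to its best remaining tenant) gives 4694 ops/s, worse by 583.
Next-best assignment: Cove→Machine M5, Kestrel→Machine M1, Iris→Machine M6 = 5209 ops/s.
Checked against all permutations: 5277 ops/s is optimal.

Maximum total: 5277 ops/s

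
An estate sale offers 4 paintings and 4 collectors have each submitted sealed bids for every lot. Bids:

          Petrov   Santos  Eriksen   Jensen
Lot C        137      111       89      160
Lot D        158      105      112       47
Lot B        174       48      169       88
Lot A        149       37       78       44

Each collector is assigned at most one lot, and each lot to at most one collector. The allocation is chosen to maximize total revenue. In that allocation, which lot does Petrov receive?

Petrov receives Lot A.

Optimal: Petrov→Lot A ($149), Santos→Lot D ($105), Eriksen→Lot B ($169), Jensen→Lot C ($160) — total 149+105+169+160 = $583.
Row-greedy (each collector in turn takes its best remaining lot) gives $441, worse by 142.
Petrov's own top lot is Lot B ($174), but forcing Petrov→Lot B and reassigning the rest optimally gives only $517 — worse by 66.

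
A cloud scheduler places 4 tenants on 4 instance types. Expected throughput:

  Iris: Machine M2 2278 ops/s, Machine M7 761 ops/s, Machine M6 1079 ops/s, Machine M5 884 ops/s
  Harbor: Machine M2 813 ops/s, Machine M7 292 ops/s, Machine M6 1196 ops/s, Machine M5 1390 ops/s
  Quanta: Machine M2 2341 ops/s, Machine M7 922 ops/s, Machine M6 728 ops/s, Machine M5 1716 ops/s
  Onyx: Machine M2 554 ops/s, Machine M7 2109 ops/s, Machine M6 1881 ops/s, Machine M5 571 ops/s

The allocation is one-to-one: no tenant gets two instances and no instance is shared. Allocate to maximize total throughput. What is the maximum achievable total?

This is the linear assignment problem.
Optimal: Iris→Machine M2 (2278 ops/s), Harbor→Machine M6 (1196 ops/s), Quanta→Machine M5 (1716 ops/s), Onyx→Machine M7 (2109 ops/s) — total 2278+1196+1716+2109 = 7299 ops/s.
Column-greedy (each instance in turn goes to its best remaining tenant) gives 6530 ops/s, worse by 769.
Every other assignment is strictly worse.

Maximum total: 7299 ops/s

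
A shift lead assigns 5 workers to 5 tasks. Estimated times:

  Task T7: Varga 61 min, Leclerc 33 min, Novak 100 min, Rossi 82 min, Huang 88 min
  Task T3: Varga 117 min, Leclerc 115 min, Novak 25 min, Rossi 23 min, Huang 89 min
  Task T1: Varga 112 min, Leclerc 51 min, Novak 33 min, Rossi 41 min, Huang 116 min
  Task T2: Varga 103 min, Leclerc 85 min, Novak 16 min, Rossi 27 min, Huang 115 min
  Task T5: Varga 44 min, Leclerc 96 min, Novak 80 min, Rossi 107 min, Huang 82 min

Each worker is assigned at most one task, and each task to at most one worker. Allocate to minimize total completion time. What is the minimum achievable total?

Optimal: Varga→Task T5 (44 min), Leclerc→Task T1 (51 min), Novak→Task T2 (16 min), Rossi→Task T3 (23 min), Huang→Task T7 (88 min) — total 44+51+16+23+88 = 222 min.
Min-entry greedy (repeatedly take the single cheapest remaining cell) gives 232 min, worse by 10.
Every other assignment is strictly worse.

Minimum total: 222 min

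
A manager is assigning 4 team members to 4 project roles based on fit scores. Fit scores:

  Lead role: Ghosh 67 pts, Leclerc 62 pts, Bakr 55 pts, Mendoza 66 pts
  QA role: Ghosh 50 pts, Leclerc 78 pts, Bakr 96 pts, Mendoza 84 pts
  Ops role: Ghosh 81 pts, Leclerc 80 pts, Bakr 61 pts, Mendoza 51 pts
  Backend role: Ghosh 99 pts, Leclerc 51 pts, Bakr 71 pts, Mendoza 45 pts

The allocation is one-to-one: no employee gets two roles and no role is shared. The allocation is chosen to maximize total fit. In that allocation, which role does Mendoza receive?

Mendoza receives Lead role.

Optimal: Ghosh→Backend role (99 pts), Leclerc→Ops role (80 pts), Bakr→QA role (96 pts), Mendoza→Lead role (66 pts) — total 99+80+96+66 = 341 pts.
Next-best assignment: Ghosh→Backend role, Leclerc→Ops role, Bakr→Lead role, Mendoza→QA role = 318 pts.
Mendoza's own top role is QA role (84 pts), but forcing Mendoza→QA role and reassigning the rest optimally gives only 318 pts — worse by 23.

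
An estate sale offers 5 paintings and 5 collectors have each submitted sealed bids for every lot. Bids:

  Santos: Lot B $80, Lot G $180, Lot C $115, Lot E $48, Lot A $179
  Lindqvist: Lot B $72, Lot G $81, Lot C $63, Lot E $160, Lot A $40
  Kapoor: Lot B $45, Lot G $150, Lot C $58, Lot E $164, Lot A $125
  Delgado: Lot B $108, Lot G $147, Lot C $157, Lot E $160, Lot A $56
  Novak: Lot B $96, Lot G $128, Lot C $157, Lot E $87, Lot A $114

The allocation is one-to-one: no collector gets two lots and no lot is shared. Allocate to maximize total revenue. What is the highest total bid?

Max total: $754

Optimal: Santos→Lot A ($179), Lindqvist→Lot E ($160), Kapoor→Lot G ($150), Delgado→Lot B ($108), Novak→Lot C ($157) — total 179+160+150+108+157 = $754.
Column-greedy (each lot in turn goes to its best remaining collector) gives $649, worse by 105.
Next-best assignment: Santos→Lot A, Lindqvist→Lot E, Kapoor→Lot G, Delgado→Lot C, Novak→Lot B = $742.
Checked against all permutations: $754 is optimal.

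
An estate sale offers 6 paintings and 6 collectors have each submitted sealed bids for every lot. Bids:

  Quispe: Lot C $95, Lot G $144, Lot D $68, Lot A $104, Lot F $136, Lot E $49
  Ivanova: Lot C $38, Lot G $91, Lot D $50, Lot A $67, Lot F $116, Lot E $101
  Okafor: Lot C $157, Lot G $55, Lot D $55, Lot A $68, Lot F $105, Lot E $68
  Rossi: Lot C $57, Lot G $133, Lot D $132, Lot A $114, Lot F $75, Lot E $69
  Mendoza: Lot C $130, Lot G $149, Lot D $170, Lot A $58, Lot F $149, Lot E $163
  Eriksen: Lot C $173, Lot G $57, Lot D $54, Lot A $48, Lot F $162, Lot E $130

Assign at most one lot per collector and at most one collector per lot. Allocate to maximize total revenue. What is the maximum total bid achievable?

Max total: $848

This is the linear assignment problem.
Optimal: Quispe→Lot G ($144), Ivanova→Lot E ($101), Okafor→Lot C ($157), Rossi→Lot A ($114), Mendoza→Lot D ($170), Eriksen→Lot F ($162) — total 144+101+157+114+170+162 = $848.
Row-greedy (each collector in turn takes its best remaining lot) gives $760, worse by 88.
Swapping Rossi↔Eriksen (Rossi→Lot F $75, Eriksen→Lot A $48) loses 153.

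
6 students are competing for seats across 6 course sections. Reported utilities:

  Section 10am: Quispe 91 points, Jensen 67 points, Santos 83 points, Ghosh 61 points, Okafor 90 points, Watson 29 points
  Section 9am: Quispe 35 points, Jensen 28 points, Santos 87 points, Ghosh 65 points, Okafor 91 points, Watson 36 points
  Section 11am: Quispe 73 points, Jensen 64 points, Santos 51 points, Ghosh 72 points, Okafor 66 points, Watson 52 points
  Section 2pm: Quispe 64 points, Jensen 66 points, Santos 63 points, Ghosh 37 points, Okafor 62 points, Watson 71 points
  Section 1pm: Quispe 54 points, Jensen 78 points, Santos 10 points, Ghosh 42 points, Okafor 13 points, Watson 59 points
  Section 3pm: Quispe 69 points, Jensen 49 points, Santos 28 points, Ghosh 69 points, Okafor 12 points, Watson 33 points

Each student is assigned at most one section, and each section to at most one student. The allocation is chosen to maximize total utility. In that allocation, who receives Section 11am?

This is a one-to-one assignment (maximum-weight bipartite matching).
Optimal: Quispe→Section 11am (73 points), Jensen→Section 1pm (78 points), Santos→Section 9am (87 points), Ghosh→Section 3pm (69 points), Okafor→Section 10am (90 points), Watson→Section 2pm (71 points) — total 73+78+87+69+90+71 = 468 points.
Column-greedy (each section in turn goes to its best remaining student) gives 431 points, worse by 37.
Next-best assignment: Quispe→Section 3pm, Jensen→Section 1pm, Santos→Section 9am, Ghosh→Section 11am, Okafor→Section 10am, Watson→Section 2pm = 467 points.
Quispe's own top section is Section 10am (91 points), but forcing Quispe→Section 10am and reassigning the rest optimally gives only 462 points — worse by 6.

Quispe receives Section 11am.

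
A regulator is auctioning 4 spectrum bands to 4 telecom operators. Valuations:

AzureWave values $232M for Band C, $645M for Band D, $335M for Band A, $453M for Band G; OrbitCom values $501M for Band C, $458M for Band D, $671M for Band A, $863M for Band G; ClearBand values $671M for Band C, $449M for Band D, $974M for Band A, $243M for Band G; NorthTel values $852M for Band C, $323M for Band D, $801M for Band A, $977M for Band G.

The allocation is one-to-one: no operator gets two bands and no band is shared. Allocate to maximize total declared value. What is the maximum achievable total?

Maximum total: $3334M

Optimal: AzureWave→Band D ($645M), OrbitCom→Band G ($863M), ClearBand→Band A ($974M), NorthTel→Band C ($852M) — total 645+863+974+852 = $3334M.
Max-entry greedy (repeatedly take the single best remaining cell) gives $3097M, worse by 237.
Checked against all permutations: $3334M is optimal.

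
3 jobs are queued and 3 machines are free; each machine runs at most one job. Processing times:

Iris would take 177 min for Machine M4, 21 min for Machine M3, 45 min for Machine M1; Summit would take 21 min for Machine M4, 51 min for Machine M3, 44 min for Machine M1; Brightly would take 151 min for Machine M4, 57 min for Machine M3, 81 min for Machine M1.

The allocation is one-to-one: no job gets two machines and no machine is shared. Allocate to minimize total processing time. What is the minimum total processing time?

Minimum total: 123 min

This is a one-to-one assignment (minimum-cost bipartite matching).
Optimal: Iris→Machine M3 (21 min), Summit→Machine M4 (21 min), Brightly→Machine M1 (81 min) — total 21+21+81 = 123 min.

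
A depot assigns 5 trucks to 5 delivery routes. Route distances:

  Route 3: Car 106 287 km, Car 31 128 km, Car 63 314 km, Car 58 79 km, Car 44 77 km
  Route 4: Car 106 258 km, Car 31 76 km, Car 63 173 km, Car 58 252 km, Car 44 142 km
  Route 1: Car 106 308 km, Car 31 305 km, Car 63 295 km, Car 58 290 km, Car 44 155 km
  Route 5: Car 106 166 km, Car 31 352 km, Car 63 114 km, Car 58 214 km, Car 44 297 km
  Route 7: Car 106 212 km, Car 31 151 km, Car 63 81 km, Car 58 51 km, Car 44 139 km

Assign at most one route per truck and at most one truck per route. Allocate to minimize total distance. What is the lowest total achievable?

Min total: 557 km

Optimal: Car 106→Route 5 (166 km), Car 31→Route 4 (76 km), Car 63→Route 7 (81 km), Car 58→Route 3 (79 km), Car 44→Route 1 (155 km) — total 166+76+81+79+155 = 557 km.
Next-best assignment: Car 106→Route 1, Car 31→Route 4, Car 63→Route 5, Car 58→Route 7, Car 44→Route 3 = 626 km.
Swapping Car 63↔Car 44 (Car 63→Route 1 295 km, Car 44→Route 7 139 km) adds 198.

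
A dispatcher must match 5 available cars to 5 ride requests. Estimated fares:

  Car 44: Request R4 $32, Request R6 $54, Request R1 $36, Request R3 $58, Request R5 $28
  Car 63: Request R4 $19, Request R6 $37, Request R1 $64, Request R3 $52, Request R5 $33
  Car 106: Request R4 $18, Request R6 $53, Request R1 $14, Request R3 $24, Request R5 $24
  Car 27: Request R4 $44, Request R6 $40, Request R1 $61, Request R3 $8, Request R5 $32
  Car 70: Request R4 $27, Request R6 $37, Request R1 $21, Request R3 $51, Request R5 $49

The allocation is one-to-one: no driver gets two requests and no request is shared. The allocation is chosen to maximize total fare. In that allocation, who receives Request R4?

Optimal: Car 44→Request R3 ($58), Car 63→Request R1 ($64), Car 106→Request R6 ($53), Car 27→Request R4 ($44), Car 70→Request R5 ($49) — total 58+64+53+44+49 = $268.
Column-greedy (each request in turn goes to its best remaining driver) gives $237, worse by 31.
Swapping Car 44↔Car 27 (Car 44→Request R4 $32, Car 27→Request R3 $8) loses 62.
Checked against all permutations: $268 is optimal.
Car 27's own top request is Request R1 ($61), but forcing Car 27→Request R1 and reassigning the rest optimally gives only $247 — worse by 21.

Car 27 receives Request R4.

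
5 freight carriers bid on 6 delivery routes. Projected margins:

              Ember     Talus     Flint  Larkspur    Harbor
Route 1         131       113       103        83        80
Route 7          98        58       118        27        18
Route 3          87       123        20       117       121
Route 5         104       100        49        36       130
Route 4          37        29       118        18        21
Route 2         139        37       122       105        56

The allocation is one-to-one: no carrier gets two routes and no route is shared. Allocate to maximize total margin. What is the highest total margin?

Maximum total: $617k

This is a one-to-one assignment (maximum-weight bipartite matching).
Optimal: Ember→Route 2 ($139k), Talus→Route 1 ($113k), Flint→Route 7 ($118k), Larkspur→Route 3 ($117k), Harbor→Route 5 ($130k) — total 139+113+118+117+130 = $617k.
Column-greedy (each route in turn goes to its best remaining carrier) gives $520k, worse by 97.
Checked against all permutations: $617k is optimal.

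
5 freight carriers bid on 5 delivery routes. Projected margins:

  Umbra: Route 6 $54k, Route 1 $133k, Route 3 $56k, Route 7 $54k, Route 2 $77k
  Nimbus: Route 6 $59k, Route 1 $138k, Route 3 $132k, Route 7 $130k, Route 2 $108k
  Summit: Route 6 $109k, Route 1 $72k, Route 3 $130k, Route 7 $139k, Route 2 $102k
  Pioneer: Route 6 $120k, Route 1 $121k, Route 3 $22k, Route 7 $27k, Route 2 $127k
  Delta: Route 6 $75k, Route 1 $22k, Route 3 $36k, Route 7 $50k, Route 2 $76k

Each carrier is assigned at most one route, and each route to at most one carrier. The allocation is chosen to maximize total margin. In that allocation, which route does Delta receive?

Delta receives Route 6.

This is the linear assignment problem.
Optimal: Umbra→Route 1 ($133k), Nimbus→Route 3 ($132k), Summit→Route 7 ($139k), Pioneer→Route 2 ($127k), Delta→Route 6 ($75k) — total 133+132+139+127+75 = $606k.
Max-entry greedy (repeatedly take the single best remaining cell) gives $535k, worse by 71.
Next-best assignment: Umbra→Route 1, Nimbus→Route 3, Summit→Route 7, Pioneer→Route 6, Delta→Route 2 = $600k.
Delta's own top route is Route 2 ($76k), but forcing Delta→Route 2 and reassigning the rest optimally gives only $600k — worse by 6.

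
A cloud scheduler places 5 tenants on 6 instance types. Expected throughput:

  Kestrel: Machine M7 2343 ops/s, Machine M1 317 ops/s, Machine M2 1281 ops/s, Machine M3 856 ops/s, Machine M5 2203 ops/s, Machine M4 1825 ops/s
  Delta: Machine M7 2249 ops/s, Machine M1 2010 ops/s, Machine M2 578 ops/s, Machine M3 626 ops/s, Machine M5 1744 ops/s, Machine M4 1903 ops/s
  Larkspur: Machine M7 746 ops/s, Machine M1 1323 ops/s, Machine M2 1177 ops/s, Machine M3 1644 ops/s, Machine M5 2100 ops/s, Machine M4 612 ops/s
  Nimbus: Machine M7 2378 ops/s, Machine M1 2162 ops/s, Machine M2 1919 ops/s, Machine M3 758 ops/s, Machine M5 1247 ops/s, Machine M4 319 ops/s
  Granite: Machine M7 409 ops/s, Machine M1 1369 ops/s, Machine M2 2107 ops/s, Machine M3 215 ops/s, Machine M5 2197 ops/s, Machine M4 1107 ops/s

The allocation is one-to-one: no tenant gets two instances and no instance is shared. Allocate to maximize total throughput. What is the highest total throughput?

Optimal: Kestrel→Machine M7 (2343 ops/s), Delta→Machine M4 (1903 ops/s), Larkspur→Machine M5 (2100 ops/s), Nimbus→Machine M1 (2162 ops/s), Granite→Machine M2 (2107 ops/s) — total 2343+1903+2100+2162+2107 = 10615 ops/s.
Max-entry greedy (repeatedly take the single best remaining cell) gives 10342 ops/s, worse by 273.
Next-best assignment: Kestrel→Machine M4, Delta→Machine M7, Larkspur→Machine M5, Nimbus→Machine M1, Granite→Machine M2 = 10443 ops/s.
Swapping Kestrel↔Larkspur (Kestrel→Machine M5 2203 ops/s, Larkspur→Machine M7 746 ops/s) loses 1494.
Every other assignment is strictly worse.

Max total: 10615 ops/s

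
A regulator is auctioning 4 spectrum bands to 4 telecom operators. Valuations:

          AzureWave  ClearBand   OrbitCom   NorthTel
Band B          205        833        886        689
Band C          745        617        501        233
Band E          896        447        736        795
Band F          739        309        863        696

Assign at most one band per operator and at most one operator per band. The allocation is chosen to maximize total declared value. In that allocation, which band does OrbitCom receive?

OrbitCom receives Band F.

Treat this as an assignment problem: match each operator to one band.
Optimal: AzureWave→Band C ($745M), ClearBand→Band B ($833M), OrbitCom→Band F ($863M), NorthTel→Band E ($795M) — total 745+833+863+795 = $3236M.
Column-greedy (each band in turn goes to its best remaining operator) gives $2735M, worse by 501.
Swapping ClearBand↔AzureWave (ClearBand→Band C $617M, AzureWave→Band B $205M) loses 756.
No other one-to-one assignment exceeds $3236M.
OrbitCom's own top band is Band B ($886M), but forcing OrbitCom→Band B and reassigning the rest optimally gives only $3095M — worse by 141.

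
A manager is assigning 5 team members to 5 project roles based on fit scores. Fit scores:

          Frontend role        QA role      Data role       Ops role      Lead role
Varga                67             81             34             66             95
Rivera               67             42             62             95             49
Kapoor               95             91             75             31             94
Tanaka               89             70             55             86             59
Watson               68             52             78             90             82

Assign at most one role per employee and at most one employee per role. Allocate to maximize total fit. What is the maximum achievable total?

Maximum total: 448 pts

Treat this as an assignment problem: match each employee to one role.
Optimal: Varga→Lead role (95 pts), Rivera→Ops role (95 pts), Kapoor→QA role (91 pts), Tanaka→Frontend role (89 pts), Watson→Data role (78 pts) — total 95+95+91+89+78 = 448 pts.
Column-greedy (each role in turn goes to its best remaining employee) gives 408 pts, worse by 40.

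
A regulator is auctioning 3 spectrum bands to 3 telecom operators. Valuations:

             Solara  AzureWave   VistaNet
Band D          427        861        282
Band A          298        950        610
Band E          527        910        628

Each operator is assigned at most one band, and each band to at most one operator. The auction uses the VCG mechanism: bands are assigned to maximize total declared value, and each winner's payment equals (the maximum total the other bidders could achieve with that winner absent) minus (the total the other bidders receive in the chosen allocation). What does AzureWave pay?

Efficient allocation: Solara→Band D ($427M), AzureWave→Band A ($950M), VistaNet→Band E ($628M); total welfare W = $2005M.
AzureWave receives Band A at value $950M, so the others get W − 950 = $1055M.
Without AzureWave: best allocation of the remaining 2 bidders over all 3 bands is Solara→Band E ($527M), VistaNet→Band A ($610M), total $1137M.
VCG payment = (others' best without AzureWave) − (others' welfare with AzureWave) = 1137 − 1055 = $82M.

AzureWave pays $82M.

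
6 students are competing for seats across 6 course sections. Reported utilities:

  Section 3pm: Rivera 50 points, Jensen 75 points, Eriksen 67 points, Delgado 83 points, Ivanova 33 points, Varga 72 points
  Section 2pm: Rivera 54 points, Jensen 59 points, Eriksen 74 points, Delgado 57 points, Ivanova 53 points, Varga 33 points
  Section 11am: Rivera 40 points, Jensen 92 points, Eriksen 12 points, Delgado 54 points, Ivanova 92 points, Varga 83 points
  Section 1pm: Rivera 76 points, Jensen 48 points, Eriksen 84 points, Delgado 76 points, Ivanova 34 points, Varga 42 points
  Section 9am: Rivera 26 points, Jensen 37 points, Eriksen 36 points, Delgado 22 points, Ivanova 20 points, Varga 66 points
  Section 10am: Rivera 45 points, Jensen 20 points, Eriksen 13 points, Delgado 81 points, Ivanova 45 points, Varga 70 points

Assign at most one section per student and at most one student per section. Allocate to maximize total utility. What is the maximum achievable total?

Optimal: Rivera→Section 1pm (76 points), Jensen→Section 3pm (75 points), Eriksen→Section 2pm (74 points), Delgado→Section 10am (81 points), Ivanova→Section 11am (92 points), Varga→Section 9am (66 points) — total 76+75+74+81+92+66 = 464 points.
Next-best assignment: Rivera→Section 2pm, Jensen→Section 3pm, Eriksen→Section 1pm, Delgado→Section 10am, Ivanova→Section 11am, Varga→Section 9am = 452 points.
No other one-to-one assignment exceeds 464 points.

Maximum total: 464 points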